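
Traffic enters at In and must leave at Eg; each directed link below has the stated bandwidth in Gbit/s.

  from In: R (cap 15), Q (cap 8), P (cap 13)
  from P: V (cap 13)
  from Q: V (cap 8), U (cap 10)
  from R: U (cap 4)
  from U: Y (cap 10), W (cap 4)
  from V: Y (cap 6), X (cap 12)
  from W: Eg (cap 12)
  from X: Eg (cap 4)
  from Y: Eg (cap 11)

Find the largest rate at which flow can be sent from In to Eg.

Augment In→P→V→X→Eg: bottleneck 4, flow now 4.
Augment In→P→V→Y→Eg: bottleneck 6, flow now 10.
Augment In→Q→U→W→Eg: bottleneck 4, flow now 14.
Augment In→Q→U→Y→Eg: bottleneck 4, flow now 18.
Augment In→R→U→Y→Eg: bottleneck 1, flow now 19.
No augmenting path remains; maximum flow = 19.
In the residual graph, reachable from In: {In, P, Q, R, U, V, X, Y}.
Min-cut edges: U→W (4), X→Eg (4), Y→Eg (11); capacity 4 + 4 + 11 = 19.
This cut is saturated, so no flow can exceed 19.

19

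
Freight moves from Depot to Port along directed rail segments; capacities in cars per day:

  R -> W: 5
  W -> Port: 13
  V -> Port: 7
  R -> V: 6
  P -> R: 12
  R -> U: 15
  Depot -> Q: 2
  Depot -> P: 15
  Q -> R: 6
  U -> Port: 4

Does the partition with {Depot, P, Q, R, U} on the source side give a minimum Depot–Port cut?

No — its capacity is 15, but the minimum cut has capacity 14.

Given cut capacity: 6 + 5 + 4 = 15.
Augment Depot→P→R→U→Port: bottleneck 4, flow now 4.
Augment Depot→P→R→V→Port: bottleneck 6, flow now 10.
Augment Depot→P→R→W→Port: bottleneck 2, flow now 12.
Augment Depot→Q→R→W→Port: bottleneck 2, flow now 14.
No augmenting path remains; maximum flow = 14.
In the residual graph, reachable from Depot: {Depot, P}.
Min-cut edges: Depot→Q (2), P→R (12); capacity 2 + 12 = 14.
Cut capacity 15 exceeds the max flow 14, so it is not minimum.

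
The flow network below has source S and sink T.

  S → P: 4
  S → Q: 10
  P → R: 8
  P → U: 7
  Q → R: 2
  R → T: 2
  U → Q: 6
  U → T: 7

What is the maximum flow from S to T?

6

Augment S→P→R→T: bottleneck 2, flow now 2.
Augment S→P→U→T: bottleneck 2, flow now 4.
Augment S→Q→R→P→U→T: bottleneck 2, flow now 6. (uses reverse residual edge)
No augmenting path remains; maximum flow = 6.
In the residual graph, reachable from S: {S, Q}.
Min-cut edges: S→P (4), Q→R (2); capacity 4 + 2 = 6.
This cut is saturated, so no flow can exceed 6.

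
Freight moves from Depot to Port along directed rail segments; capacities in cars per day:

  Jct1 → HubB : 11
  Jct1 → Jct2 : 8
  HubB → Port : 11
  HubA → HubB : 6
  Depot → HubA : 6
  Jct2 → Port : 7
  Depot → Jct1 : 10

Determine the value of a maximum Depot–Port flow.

16

Augment Depot→HubA→HubB→Port: bottleneck 6, flow now 6.
Augment Depot→Jct1→HubB→Port: bottleneck 5, flow now 11.
Augment Depot→Jct1→Jct2→Port: bottleneck 5, flow now 16.
No augmenting path remains; maximum flow = 16.
In the residual graph, reachable from Depot: {Depot}.
Min-cut edges: Depot→HubA (6), Depot→Jct1 (10); capacity 6 + 10 = 16.
This cut is saturated, so no flow can exceed 16.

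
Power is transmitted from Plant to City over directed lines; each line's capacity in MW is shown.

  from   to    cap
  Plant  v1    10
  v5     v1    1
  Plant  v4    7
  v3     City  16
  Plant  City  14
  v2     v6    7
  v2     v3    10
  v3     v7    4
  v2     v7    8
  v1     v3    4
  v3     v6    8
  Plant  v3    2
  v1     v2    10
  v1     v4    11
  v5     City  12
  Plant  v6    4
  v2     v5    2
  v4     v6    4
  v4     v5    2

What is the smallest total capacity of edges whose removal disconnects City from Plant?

28

Augment Plant→City: bottleneck 14, flow now 14.
Augment Plant→v3→City: bottleneck 2, flow now 16.
Augment Plant→v1→v3→City: bottleneck 4, flow now 20.
Augment Plant→v4→v5→City: bottleneck 2, flow now 22.
Augment Plant→v1→v2→v3→City: bottleneck 6, flow now 28.
No augmenting path remains; maximum flow = 28.
By max-flow min-cut, the minimum cut capacity equals the max flow.
In the residual graph, reachable from Plant: {Plant, v4, v6}.
Min-cut edges: Plant→v1 (10), Plant→v3 (2), Plant→City (14), v4→v5 (2); capacity 10 + 2 + 14 + 2 = 28.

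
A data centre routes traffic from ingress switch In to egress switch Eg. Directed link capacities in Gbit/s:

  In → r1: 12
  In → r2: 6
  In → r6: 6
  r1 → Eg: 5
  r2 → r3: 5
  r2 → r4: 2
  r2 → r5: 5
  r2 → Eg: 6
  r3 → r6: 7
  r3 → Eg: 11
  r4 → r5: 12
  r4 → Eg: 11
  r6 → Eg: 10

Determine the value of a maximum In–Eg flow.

17

Augment In→r1→Eg: bottleneck 5, flow now 5.
Augment In→r2→Eg: bottleneck 6, flow now 11.
Augment In→r6→Eg: bottleneck 6, flow now 17.
No augmenting path remains; maximum flow = 17.
In the residual graph, reachable from In: {In, r1}.
Min-cut edges: In→r2 (6), In→r6 (6), r1→Eg (5); capacity 6 + 6 + 5 = 17.
This cut is saturated, so no flow can exceed 17.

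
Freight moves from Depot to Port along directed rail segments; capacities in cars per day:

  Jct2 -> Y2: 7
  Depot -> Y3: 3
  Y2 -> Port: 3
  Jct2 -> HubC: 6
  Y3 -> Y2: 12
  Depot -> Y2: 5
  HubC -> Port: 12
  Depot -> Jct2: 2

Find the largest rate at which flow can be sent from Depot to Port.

5

Augment Depot→Y2→Port: bottleneck 3, flow now 3.
Augment Depot→Jct2→HubC→Port: bottleneck 2, flow now 5.
No augmenting path remains; maximum flow = 5.
In the residual graph, reachable from Depot: {Depot, Y3, Y2}.
Min-cut edges: Depot→Jct2 (2), Y2→Port (3); capacity 2 + 3 = 5.
This cut is saturated, so no flow can exceed 5.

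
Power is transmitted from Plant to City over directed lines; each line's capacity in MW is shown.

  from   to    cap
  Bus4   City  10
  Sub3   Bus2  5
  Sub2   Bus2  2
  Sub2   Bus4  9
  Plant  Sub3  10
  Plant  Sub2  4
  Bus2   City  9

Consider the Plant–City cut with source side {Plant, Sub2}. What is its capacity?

21

Edges leaving {Plant, Sub2}: Plant→Sub3 (10), Sub2→Bus2 (2), Sub2→Bus4 (9).
Cut capacity = 10 + 2 + 9 = 21.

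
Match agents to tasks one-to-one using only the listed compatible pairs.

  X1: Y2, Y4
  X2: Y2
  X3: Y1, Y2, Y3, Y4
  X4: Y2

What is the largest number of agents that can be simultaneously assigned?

3

Unit-capacity flow: source→left, listed edges, right→sink; max matching = max flow.
Augmenting path X1→Y2 (+1); matched 1.
Augmenting path X3→Y1 (+1); matched 2.
Augmenting path X2→Y2→X1→Y4 (+1); matched 3.
No augmenting path remains; maximum matching = 3.
König certificate: {X1, X3, Y2} is a vertex cover of size 3 (every listed pair touches it), so no matching can be larger.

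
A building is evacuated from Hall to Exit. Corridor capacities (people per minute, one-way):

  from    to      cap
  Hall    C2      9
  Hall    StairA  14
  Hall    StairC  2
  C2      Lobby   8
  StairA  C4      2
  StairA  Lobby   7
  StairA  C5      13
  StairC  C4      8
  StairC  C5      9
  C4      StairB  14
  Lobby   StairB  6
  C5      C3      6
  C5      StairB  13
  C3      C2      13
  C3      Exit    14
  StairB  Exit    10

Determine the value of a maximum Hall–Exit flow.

Augment Hall→C2→Lobby→StairB→Exit: bottleneck 6, flow now 6.
Augment Hall→StairA→C4→StairB→Exit: bottleneck 2, flow now 8.
Augment Hall→StairA→C5→C3→Exit: bottleneck 6, flow now 14.
Augment Hall→StairA→C5→StairB→Exit: bottleneck 2, flow now 16.
No augmenting path remains; maximum flow = 16.
In the residual graph, reachable from Hall: {Hall, C2, StairA, StairC, C4, Lobby, C5, StairB}.
Min-cut edges: C5→C3 (6), StairB→Exit (10); capacity 6 + 10 = 16.
This cut is saturated, so no flow can exceed 16.

16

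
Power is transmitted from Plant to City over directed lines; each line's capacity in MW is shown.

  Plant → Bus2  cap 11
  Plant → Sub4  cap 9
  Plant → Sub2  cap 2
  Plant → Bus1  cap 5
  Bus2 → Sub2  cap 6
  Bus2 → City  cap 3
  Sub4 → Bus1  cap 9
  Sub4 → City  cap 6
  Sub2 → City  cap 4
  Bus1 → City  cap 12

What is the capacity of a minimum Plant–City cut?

Augment Plant→Bus2→City: bottleneck 3, flow now 3.
Augment Plant→Sub4→City: bottleneck 6, flow now 9.
Augment Plant→Sub2→City: bottleneck 2, flow now 11.
Augment Plant→Bus1→City: bottleneck 5, flow now 16.
Augment Plant→Bus2→Sub2→City: bottleneck 2, flow now 18.
Augment Plant→Sub4→Bus1→City: bottleneck 3, flow now 21.
No augmenting path remains; maximum flow = 21.
By max-flow min-cut, the minimum cut capacity equals the max flow.
In the residual graph, reachable from Plant: {Plant, Bus2, Sub2}.
Min-cut edges: Plant→Sub4 (9), Plant→Bus1 (5), Bus2→City (3), Sub2→City (4); capacity 9 + 5 + 3 + 4 = 21.

21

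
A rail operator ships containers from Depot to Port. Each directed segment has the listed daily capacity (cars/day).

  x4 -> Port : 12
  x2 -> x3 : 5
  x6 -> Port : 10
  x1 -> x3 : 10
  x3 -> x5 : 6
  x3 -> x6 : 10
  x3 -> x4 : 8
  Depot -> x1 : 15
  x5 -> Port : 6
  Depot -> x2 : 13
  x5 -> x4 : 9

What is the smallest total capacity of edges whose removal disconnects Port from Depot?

Augment Depot→x1→x3→x4→Port: bottleneck 8, flow now 8.
Augment Depot→x1→x3→x5→Port: bottleneck 2, flow now 10.
Augment Depot→x2→x3→x5→Port: bottleneck 4, flow now 14.
Augment Depot→x2→x3→x6→Port: bottleneck 1, flow now 15.
No augmenting path remains; maximum flow = 15.
By max-flow min-cut, the minimum cut capacity equals the max flow.
In the residual graph, reachable from Depot: {Depot, x1, x2}.
Min-cut edges: x1→x3 (10), x2→x3 (5); capacity 10 + 5 = 15.

15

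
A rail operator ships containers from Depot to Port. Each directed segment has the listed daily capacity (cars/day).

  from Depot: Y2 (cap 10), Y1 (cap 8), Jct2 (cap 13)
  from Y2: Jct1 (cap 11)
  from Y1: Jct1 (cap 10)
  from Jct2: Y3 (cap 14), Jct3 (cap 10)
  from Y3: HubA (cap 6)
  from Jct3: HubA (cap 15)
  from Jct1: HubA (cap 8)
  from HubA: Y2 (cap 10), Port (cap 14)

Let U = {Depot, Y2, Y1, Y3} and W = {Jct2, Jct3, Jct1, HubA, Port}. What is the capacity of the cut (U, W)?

Edges leaving {Depot, Y2, Y1, Y3}: Depot→Jct2 (13), Y2→Jct1 (11), Y1→Jct1 (10), Y3→HubA (6).
Cut capacity = 13 + 11 + 10 + 6 = 40.

40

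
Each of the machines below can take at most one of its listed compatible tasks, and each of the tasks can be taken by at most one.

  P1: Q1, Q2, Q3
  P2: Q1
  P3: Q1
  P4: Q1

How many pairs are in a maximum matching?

Unit-capacity flow: source→left, listed edges, right→sink; max matching = max flow.
Augmenting path P1→Q1 (+1); matched 1.
Augmenting path P2→Q1→P1→Q2 (+1); matched 2.
No augmenting path remains; maximum matching = 2.
König certificate: {P1, Q1} is a vertex cover of size 2 (every listed pair touches it), so no matching can be larger.

2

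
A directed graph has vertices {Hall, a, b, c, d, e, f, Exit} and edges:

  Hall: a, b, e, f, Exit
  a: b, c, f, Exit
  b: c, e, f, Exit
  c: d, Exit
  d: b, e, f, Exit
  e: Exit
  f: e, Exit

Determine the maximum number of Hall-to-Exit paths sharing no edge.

5

Assign every edge capacity 1; by Menger, the answer equals the max flow.
Path Hall→Exit (+1); total 1.
Path Hall→a→Exit (+1); total 2.
Path Hall→b→Exit (+1); total 3.
Path Hall→e→Exit (+1); total 4.
Path Hall→f→Exit (+1); total 5.
No residual Hall→Exit path; max flow = 5.
Certifying cut of size 5: {Hall→Exit, Hall→a, Hall→b, Hall→e, Hall→f}.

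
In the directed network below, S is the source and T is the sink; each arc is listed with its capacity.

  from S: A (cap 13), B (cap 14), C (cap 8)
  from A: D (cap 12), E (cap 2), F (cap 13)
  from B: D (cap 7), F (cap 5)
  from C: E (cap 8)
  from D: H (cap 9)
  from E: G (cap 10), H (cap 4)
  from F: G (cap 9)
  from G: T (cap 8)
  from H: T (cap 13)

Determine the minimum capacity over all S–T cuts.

Augment S→A→D→H→T: bottleneck 9, flow now 9.
Augment S→A→E→G→T: bottleneck 2, flow now 11.
Augment S→A→F→G→T: bottleneck 2, flow now 13.
Augment S→B→F→G→T: bottleneck 4, flow now 17.
Augment S→C→E→H→T: bottleneck 4, flow now 21.
No augmenting path remains; maximum flow = 21.
By max-flow min-cut, the minimum cut capacity equals the max flow.
In the residual graph, reachable from S: {S, A, B, C, D, E, F, G}.
Min-cut edges: D→H (9), E→H (4), G→T (8); capacity 9 + 4 + 8 = 21.

21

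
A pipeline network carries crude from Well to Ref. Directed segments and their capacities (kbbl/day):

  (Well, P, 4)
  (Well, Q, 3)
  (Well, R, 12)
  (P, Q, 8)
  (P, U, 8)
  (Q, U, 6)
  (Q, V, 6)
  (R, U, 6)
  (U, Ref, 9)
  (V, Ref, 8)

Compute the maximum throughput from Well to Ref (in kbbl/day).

13

Augment Well→P→U→Ref: bottleneck 4, flow now 4.
Augment Well→Q→U→Ref: bottleneck 3, flow now 7.
Augment Well→R→U→Ref: bottleneck 2, flow now 9.
Augment Well→R→U→Q→V→Ref: bottleneck 3, flow now 12. (uses reverse residual edge)
Augment Well→R→U→P→Q→V→Ref: bottleneck 1, flow now 13. (uses reverse residual edge)
No augmenting path remains; maximum flow = 13.
In the residual graph, reachable from Well: {Well, R}.
Min-cut edges: Well→P (4), Well→Q (3), R→U (6); capacity 4 + 3 + 6 = 13.
This cut is saturated, so no flow can exceed 13.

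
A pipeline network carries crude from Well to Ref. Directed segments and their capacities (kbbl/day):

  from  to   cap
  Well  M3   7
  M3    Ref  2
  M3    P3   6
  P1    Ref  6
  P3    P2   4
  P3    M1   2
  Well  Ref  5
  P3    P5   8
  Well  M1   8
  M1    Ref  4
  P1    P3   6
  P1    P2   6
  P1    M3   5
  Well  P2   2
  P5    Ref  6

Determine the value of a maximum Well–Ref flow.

16

Augment Well→Ref: bottleneck 5, flow now 5.
Augment Well→M3→Ref: bottleneck 2, flow now 7.
Augment Well→M1→Ref: bottleneck 4, flow now 11.
Augment Well→M3→P3→P5→Ref: bottleneck 5, flow now 16.
No augmenting path remains; maximum flow = 16.
In the residual graph, reachable from Well: {Well, P2, M1}.
Min-cut edges: Well→M3 (7), Well→Ref (5), M1→Ref (4); capacity 7 + 5 + 4 = 16.
This cut is saturated, so no flow can exceed 16.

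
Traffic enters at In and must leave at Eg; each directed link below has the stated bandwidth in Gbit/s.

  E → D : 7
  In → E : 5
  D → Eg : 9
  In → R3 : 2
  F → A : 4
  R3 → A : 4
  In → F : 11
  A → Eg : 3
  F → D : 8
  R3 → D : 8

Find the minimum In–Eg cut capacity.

12

Augment In→E→D→Eg: bottleneck 5, flow now 5.
Augment In→F→A→Eg: bottleneck 3, flow now 8.
Augment In→F→D→Eg: bottleneck 4, flow now 12.
No augmenting path remains; maximum flow = 12.
By max-flow min-cut, the minimum cut capacity equals the max flow.
In the residual graph, reachable from In: {In, E, F, R3, A, D}.
Min-cut edges: A→Eg (3), D→Eg (9); capacity 3 + 9 = 12.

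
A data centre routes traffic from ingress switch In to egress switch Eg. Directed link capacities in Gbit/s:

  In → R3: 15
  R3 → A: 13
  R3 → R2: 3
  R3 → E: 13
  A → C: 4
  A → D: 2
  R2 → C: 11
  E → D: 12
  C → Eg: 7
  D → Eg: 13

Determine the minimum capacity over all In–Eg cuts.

15

Augment In→R3→A→C→Eg: bottleneck 4, flow now 4.
Augment In→R3→A→D→Eg: bottleneck 2, flow now 6.
Augment In→R3→R2→C→Eg: bottleneck 3, flow now 9.
Augment In→R3→E→D→Eg: bottleneck 6, flow now 15.
No augmenting path remains; maximum flow = 15.
By max-flow min-cut, the minimum cut capacity equals the max flow.
In the residual graph, reachable from In: {In}.
Min-cut edges: In→R3 (15); capacity 15 = 15.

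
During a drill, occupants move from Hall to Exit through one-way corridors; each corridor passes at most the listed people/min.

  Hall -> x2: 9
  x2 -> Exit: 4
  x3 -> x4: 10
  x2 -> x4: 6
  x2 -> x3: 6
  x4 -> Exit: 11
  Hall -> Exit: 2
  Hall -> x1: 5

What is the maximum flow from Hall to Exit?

11

Augment Hall→Exit: bottleneck 2, flow now 2.
Augment Hall→x2→Exit: bottleneck 4, flow now 6.
Augment Hall→x2→x4→Exit: bottleneck 5, flow now 11.
No augmenting path remains; maximum flow = 11.
In the residual graph, reachable from Hall: {Hall, x1}.
Min-cut edges: Hall→x2 (9), Hall→Exit (2); capacity 9 + 2 = 11.
This cut is saturated, so no flow can exceed 11.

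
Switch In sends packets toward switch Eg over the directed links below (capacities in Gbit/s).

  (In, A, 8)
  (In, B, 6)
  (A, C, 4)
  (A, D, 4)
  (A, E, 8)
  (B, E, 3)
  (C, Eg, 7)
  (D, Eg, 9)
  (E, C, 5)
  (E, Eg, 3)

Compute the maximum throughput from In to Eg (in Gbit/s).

11

Augment In→A→C→Eg: bottleneck 4, flow now 4.
Augment In→A→D→Eg: bottleneck 4, flow now 8.
Augment In→B→E→Eg: bottleneck 3, flow now 11.
No augmenting path remains; maximum flow = 11.
In the residual graph, reachable from In: {In, B}.
Min-cut edges: In→A (8), B→E (3); capacity 8 + 3 = 11.
This cut is saturated, so no flow can exceed 11.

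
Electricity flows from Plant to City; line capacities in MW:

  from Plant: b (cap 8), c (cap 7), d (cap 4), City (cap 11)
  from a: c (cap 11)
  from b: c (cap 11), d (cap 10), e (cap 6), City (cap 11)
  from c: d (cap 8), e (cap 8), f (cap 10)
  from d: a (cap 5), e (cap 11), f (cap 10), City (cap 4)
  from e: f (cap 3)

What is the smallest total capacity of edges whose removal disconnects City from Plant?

Augment Plant→City: bottleneck 11, flow now 11.
Augment Plant→b→City: bottleneck 8, flow now 19.
Augment Plant→d→City: bottleneck 4, flow now 23.
No augmenting path remains; maximum flow = 23.
By max-flow min-cut, the minimum cut capacity equals the max flow.
In the residual graph, reachable from Plant: {Plant, a, c, d, e, f}.
Min-cut edges: Plant→b (8), Plant→City (11), d→City (4); capacity 8 + 11 + 4 = 23.

23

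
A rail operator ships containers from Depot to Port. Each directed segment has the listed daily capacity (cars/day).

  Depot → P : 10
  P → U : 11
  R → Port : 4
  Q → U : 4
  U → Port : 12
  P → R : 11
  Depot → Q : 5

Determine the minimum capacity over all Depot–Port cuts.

14

Augment Depot→P→R→Port: bottleneck 4, flow now 4.
Augment Depot→P→U→Port: bottleneck 6, flow now 10.
Augment Depot→Q→U→Port: bottleneck 4, flow now 14.
No augmenting path remains; maximum flow = 14.
By max-flow min-cut, the minimum cut capacity equals the max flow.
In the residual graph, reachable from Depot: {Depot, Q}.
Min-cut edges: Depot→P (10), Q→U (4); capacity 10 + 4 = 14.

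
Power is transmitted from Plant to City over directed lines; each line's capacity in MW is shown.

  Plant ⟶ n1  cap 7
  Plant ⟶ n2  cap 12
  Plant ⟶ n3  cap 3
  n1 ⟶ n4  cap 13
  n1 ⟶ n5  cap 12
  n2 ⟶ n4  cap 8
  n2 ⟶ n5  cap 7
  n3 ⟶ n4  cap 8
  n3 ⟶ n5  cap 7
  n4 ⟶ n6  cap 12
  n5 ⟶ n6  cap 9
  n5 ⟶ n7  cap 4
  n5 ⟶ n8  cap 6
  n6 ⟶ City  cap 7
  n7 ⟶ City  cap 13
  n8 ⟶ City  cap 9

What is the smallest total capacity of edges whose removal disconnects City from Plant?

Augment Plant→n1→n4→n6→City: bottleneck 7, flow now 7.
Augment Plant→n2→n5→n7→City: bottleneck 4, flow now 11.
Augment Plant→n2→n5→n8→City: bottleneck 3, flow now 14.
Augment Plant→n3→n5→n8→City: bottleneck 3, flow now 17.
No augmenting path remains; maximum flow = 17.
By max-flow min-cut, the minimum cut capacity equals the max flow.
In the residual graph, reachable from Plant: {Plant, n1, n2, n3, n4, n5, n6}.
Min-cut edges: n5→n7 (4), n5→n8 (6), n6→City (7); capacity 4 + 6 + 7 = 17.

17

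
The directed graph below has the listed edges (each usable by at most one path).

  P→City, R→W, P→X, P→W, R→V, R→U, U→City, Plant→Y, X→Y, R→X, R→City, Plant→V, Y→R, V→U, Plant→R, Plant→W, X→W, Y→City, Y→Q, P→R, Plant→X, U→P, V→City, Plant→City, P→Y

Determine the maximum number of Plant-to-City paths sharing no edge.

5

Assign every edge capacity 1; by Menger, the answer equals the max flow.
Path Plant→City (+1); total 1.
Path Plant→R→City (+1); total 2.
Path Plant→V→City (+1); total 3.
Path Plant→Y→City (+1); total 4.
Path Plant→X→Y→R→U→City (+1); total 5.
No residual Plant→City path; max flow = 5.
Certifying cut of size 5: {Plant→City, Plant→R, Plant→V, Plant→X, Plant→Y}.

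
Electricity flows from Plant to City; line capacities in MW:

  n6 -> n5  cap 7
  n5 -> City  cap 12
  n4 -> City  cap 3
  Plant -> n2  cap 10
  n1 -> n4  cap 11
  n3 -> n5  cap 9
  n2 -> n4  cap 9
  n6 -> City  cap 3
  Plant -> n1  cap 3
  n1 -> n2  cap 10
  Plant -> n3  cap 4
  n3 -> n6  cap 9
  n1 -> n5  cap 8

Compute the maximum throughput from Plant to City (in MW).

10

Augment Plant→n1→n4→City: bottleneck 3, flow now 3.
Augment Plant→n3→n5→City: bottleneck 4, flow now 7.
Augment Plant→n2→n4→n1→n5→City: bottleneck 3, flow now 10. (uses reverse residual edge)
No augmenting path remains; maximum flow = 10.
In the residual graph, reachable from Plant: {Plant, n2, n4}.
Min-cut edges: Plant→n1 (3), Plant→n3 (4), n4→City (3); capacity 3 + 4 + 3 = 10.
This cut is saturated, so no flow can exceed 10.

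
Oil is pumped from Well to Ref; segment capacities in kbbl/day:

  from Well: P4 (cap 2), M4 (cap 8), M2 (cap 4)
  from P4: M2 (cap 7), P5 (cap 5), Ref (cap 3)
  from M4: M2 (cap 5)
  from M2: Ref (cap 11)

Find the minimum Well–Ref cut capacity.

11

Augment Well→P4→Ref: bottleneck 2, flow now 2.
Augment Well→M2→Ref: bottleneck 4, flow now 6.
Augment Well→M4→M2→Ref: bottleneck 5, flow now 11.
No augmenting path remains; maximum flow = 11.
By max-flow min-cut, the minimum cut capacity equals the max flow.
In the residual graph, reachable from Well: {Well, M4}.
Min-cut edges: Well→P4 (2), Well→M2 (4), M4→M2 (5); capacity 2 + 4 + 5 = 11.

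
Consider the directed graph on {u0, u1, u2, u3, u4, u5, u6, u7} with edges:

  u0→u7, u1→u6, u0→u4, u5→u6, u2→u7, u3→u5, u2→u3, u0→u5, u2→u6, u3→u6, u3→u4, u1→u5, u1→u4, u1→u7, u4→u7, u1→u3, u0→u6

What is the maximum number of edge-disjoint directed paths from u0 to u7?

Assign every edge capacity 1; by Menger, the answer equals the max flow.
Path u0→u7 (+1); total 1.
Path u0→u4→u7 (+1); total 2.
No residual u0→u7 path; max flow = 2.
Certifying cut of size 2: {u0→u4, u0→u7}.

2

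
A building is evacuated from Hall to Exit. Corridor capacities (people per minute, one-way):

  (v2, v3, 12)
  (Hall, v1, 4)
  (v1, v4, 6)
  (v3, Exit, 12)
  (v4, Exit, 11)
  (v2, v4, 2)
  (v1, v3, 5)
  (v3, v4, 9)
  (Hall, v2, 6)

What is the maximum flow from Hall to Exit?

10

Augment Hall→v1→v3→Exit: bottleneck 4, flow now 4.
Augment Hall→v2→v3→Exit: bottleneck 6, flow now 10.
No augmenting path remains; maximum flow = 10.
In the residual graph, reachable from Hall: {Hall}.
Min-cut edges: Hall→v1 (4), Hall→v2 (6); capacity 4 + 6 = 10.
This cut is saturated, so no flow can exceed 10.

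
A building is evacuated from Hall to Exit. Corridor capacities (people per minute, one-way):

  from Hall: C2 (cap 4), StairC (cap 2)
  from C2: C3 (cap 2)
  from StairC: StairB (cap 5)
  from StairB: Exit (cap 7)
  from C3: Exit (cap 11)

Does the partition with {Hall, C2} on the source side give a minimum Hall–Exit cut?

Yes — it is a minimum cut (capacity 4).

Given cut capacity: 2 + 2 = 4.
Augment Hall→C2→C3→Exit: bottleneck 2, flow now 2.
Augment Hall→StairC→StairB→Exit: bottleneck 2, flow now 4.
No augmenting path remains; maximum flow = 4.
Cut capacity 4 equals the max flow, so it is a minimum cut.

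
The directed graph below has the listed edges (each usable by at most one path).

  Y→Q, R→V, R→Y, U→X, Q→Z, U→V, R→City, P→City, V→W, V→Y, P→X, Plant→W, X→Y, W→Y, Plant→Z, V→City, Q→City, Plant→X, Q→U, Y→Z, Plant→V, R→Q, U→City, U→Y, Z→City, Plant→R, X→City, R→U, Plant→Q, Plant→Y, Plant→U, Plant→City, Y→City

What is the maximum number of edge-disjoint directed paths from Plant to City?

8

Assign every edge capacity 1; by Menger, the answer equals the max flow.
Path Plant→City (+1); total 1.
Path Plant→Q→City (+1); total 2.
Path Plant→R→City (+1); total 3.
Path Plant→U→City (+1); total 4.
Path Plant→V→City (+1); total 5.
Path Plant→X→City (+1); total 6.
Path Plant→Y→City (+1); total 7.
Path Plant→Z→City (+1); total 8.
No residual Plant→City path; max flow = 8.
Certifying cut of size 8: {Plant→City, Plant→R, Q→City, U→City, V→City, X→City, Y→City, Z→City}.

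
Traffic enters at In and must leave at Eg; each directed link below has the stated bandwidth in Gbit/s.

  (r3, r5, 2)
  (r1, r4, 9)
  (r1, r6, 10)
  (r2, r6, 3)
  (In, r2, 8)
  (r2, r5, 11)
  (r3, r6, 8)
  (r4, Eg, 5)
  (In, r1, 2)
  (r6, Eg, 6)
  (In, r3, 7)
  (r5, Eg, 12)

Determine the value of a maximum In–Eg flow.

Augment In→r1→r4→Eg: bottleneck 2, flow now 2.
Augment In→r2→r5→Eg: bottleneck 8, flow now 10.
Augment In→r3→r5→Eg: bottleneck 2, flow now 12.
Augment In→r3→r6→Eg: bottleneck 5, flow now 17.
No augmenting path remains; maximum flow = 17.
In the residual graph, reachable from In: {In}.
Min-cut edges: In→r1 (2), In→r2 (8), In→r3 (7); capacity 2 + 8 + 7 = 17.
This cut is saturated, so no flow can exceed 17.

17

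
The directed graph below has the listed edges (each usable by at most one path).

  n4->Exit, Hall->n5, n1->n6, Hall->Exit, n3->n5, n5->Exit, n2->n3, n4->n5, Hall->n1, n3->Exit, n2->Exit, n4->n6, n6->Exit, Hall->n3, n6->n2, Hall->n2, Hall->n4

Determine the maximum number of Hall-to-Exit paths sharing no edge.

6

Assign every edge capacity 1; by Menger, the answer equals the max flow.
Path Hall→Exit (+1); total 1.
Path Hall→n2→Exit (+1); total 2.
Path Hall→n3→Exit (+1); total 3.
Path Hall→n4→Exit (+1); total 4.
Path Hall→n5→Exit (+1); total 5.
Path Hall→n1→n6→Exit (+1); total 6.
No residual Hall→Exit path; max flow = 6.
Certifying cut of size 6: {Hall→Exit, Hall→n1, Hall→n2, Hall→n3, Hall→n4, Hall→n5}.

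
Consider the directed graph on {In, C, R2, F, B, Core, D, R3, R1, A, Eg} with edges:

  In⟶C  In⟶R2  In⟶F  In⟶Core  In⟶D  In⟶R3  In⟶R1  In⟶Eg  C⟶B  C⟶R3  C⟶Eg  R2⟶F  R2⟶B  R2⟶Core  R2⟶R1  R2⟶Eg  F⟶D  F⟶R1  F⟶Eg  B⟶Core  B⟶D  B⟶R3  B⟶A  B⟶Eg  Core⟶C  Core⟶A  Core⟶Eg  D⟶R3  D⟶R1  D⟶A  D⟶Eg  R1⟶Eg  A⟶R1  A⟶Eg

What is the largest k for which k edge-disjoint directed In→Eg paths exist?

7

Assign every edge capacity 1; by Menger, the answer equals the max flow.
Path In→Eg (+1); total 1.
Path In→C→Eg (+1); total 2.
Path In→R2→Eg (+1); total 3.
Path In→F→Eg (+1); total 4.
Path In→Core→Eg (+1); total 5.
Path In→D→Eg (+1); total 6.
Path In→R1→Eg (+1); total 7.
No residual In→Eg path; max flow = 7.
Certifying cut of size 7: {In→C, In→Core, In→D, In→Eg, In→F, In→R1, In→R2}.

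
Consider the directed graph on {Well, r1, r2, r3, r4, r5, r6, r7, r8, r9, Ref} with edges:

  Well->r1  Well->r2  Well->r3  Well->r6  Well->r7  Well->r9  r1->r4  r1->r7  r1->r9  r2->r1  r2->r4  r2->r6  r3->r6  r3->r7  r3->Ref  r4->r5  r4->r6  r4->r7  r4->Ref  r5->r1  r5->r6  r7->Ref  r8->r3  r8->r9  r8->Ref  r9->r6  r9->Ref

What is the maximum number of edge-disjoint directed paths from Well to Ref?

4

Assign every edge capacity 1; by Menger, the answer equals the max flow.
Path Well→r3→Ref (+1); total 1.
Path Well→r7→Ref (+1); total 2.
Path Well→r9→Ref (+1); total 3.
Path Well→r1→r4→Ref (+1); total 4.
No residual Well→Ref path; max flow = 4.
Certifying cut of size 4: {Well→r3, r4→Ref, r7→Ref, r9→Ref}.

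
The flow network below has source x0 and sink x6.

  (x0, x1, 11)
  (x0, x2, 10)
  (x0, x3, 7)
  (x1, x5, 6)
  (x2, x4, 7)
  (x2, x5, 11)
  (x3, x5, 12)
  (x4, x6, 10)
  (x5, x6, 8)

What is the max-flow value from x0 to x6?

15

Augment x0→x1→x5→x6: bottleneck 6, flow now 6.
Augment x0→x2→x4→x6: bottleneck 7, flow now 13.
Augment x0→x2→x5→x6: bottleneck 2, flow now 15.
No augmenting path remains; maximum flow = 15.
In the residual graph, reachable from x0: {x0, x1, x2, x3, x5}.
Min-cut edges: x2→x4 (7), x5→x6 (8); capacity 7 + 8 = 15.
This cut is saturated, so no flow can exceed 15.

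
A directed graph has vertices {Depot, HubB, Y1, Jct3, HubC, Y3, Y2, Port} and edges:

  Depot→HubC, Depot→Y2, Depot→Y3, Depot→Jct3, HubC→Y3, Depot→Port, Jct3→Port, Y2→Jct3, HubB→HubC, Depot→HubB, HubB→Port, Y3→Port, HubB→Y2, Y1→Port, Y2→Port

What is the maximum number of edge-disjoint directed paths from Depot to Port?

Assign every edge capacity 1; by Menger, the answer equals the max flow.
Path Depot→Port (+1); total 1.
Path Depot→HubB→Port (+1); total 2.
Path Depot→Jct3→Port (+1); total 3.
Path Depot→Y3→Port (+1); total 4.
Path Depot→Y2→Port (+1); total 5.
No residual Depot→Port path; max flow = 5.
Certifying cut of size 5: {Depot→HubB, Depot→Jct3, Depot→Port, Depot→Y2, Y3→Port}.

5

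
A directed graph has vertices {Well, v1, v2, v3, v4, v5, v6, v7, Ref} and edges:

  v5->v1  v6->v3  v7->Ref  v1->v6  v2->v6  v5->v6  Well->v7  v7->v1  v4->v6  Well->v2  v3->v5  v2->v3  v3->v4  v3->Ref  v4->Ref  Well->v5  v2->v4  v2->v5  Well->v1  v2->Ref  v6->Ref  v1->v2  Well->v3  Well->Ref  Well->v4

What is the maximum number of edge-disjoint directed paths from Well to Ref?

6

Assign every edge capacity 1; by Menger, the answer equals the max flow.
Path Well→Ref (+1); total 1.
Path Well→v2→Ref (+1); total 2.
Path Well→v3→Ref (+1); total 3.
Path Well→v4→Ref (+1); total 4.
Path Well→v7→Ref (+1); total 5.
Path Well→v1→v6→Ref (+1); total 6.
No residual Well→Ref path; max flow = 6.
Certifying cut of size 6: {Well→Ref, Well→v7, v2→Ref, v3→Ref, v4→Ref, v6→Ref}.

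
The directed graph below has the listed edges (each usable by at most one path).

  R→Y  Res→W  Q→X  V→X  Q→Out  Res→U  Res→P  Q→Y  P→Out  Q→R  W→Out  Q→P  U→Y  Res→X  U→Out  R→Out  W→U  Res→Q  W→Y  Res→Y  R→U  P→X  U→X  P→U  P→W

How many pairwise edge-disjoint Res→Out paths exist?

Assign every edge capacity 1; by Menger, the answer equals the max flow.
Path Res→P→Out (+1); total 1.
Path Res→Q→Out (+1); total 2.
Path Res→U→Out (+1); total 3.
Path Res→W→Out (+1); total 4.
No residual Res→Out path; max flow = 4.
Certifying cut of size 4: {Res→P, Res→Q, Res→U, Res→W}.

4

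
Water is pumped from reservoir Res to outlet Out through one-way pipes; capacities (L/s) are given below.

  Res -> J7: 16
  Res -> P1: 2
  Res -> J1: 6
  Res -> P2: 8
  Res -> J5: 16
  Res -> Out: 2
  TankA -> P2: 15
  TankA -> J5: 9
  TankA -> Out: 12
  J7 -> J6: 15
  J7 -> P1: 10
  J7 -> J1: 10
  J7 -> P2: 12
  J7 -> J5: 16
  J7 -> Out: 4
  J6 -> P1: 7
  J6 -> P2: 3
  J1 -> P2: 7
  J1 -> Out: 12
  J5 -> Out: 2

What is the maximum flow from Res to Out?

20

Augment Res→Out: bottleneck 2, flow now 2.
Augment Res→J7→Out: bottleneck 4, flow now 6.
Augment Res→J1→Out: bottleneck 6, flow now 12.
Augment Res→J5→Out: bottleneck 2, flow now 14.
Augment Res→J7→J1→Out: bottleneck 6, flow now 20.
No augmenting path remains; maximum flow = 20.
In the residual graph, reachable from Res: {Res, J7, J6, P1, J1, P2, J5}.
Min-cut edges: Res→Out (2), J7→Out (4), J1→Out (12), J5→Out (2); capacity 2 + 4 + 12 + 2 = 20.
This cut is saturated, so no flow can exceed 20.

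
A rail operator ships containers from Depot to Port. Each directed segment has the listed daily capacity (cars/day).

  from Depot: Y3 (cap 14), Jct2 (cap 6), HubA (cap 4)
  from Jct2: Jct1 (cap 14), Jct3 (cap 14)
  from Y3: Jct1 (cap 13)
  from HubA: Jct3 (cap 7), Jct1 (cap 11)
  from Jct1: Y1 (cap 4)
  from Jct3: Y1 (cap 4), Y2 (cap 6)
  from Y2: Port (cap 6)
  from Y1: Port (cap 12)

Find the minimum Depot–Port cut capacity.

14

Augment Depot→Jct2→Jct1→Y1→Port: bottleneck 4, flow now 4.
Augment Depot→Jct2→Jct3→Y2→Port: bottleneck 2, flow now 6.
Augment Depot→HubA→Jct3→Y2→Port: bottleneck 4, flow now 10.
Augment Depot→Y3→Jct1→Jct2→Jct3→Y1→Port: bottleneck 4, flow now 14. (uses reverse residual edge)
No augmenting path remains; maximum flow = 14.
By max-flow min-cut, the minimum cut capacity equals the max flow.
In the residual graph, reachable from Depot: {Depot, Y3, Jct1}.
Min-cut edges: Depot→Jct2 (6), Depot→HubA (4), Jct1→Y1 (4); capacity 6 + 4 + 4 = 14.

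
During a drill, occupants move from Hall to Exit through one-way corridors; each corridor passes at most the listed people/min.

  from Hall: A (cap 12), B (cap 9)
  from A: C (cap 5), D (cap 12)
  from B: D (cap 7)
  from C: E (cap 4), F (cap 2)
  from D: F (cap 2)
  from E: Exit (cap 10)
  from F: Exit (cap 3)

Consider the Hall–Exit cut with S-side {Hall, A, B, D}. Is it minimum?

Given cut capacity: 5 + 2 = 7.
Augment Hall→A→C→E→Exit: bottleneck 4, flow now 4.
Augment Hall→A→C→F→Exit: bottleneck 1, flow now 5.
Augment Hall→A→D→F→Exit: bottleneck 2, flow now 7.
No augmenting path remains; maximum flow = 7.
Cut capacity 7 equals the max flow, so it is a minimum cut.

Yes — it is a minimum cut (capacity 7).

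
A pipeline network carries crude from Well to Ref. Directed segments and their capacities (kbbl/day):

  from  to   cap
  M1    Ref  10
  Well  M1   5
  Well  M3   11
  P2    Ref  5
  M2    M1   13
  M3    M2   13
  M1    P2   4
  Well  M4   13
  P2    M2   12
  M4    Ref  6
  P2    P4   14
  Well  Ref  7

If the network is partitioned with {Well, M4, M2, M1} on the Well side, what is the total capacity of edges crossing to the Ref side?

Edges leaving {Well, M4, M2, M1}: Well→M3 (11), Well→Ref (7), M4→Ref (6), M1→P2 (4), M1→Ref (10).
Cut capacity = 11 + 7 + 6 + 4 + 10 = 38.

38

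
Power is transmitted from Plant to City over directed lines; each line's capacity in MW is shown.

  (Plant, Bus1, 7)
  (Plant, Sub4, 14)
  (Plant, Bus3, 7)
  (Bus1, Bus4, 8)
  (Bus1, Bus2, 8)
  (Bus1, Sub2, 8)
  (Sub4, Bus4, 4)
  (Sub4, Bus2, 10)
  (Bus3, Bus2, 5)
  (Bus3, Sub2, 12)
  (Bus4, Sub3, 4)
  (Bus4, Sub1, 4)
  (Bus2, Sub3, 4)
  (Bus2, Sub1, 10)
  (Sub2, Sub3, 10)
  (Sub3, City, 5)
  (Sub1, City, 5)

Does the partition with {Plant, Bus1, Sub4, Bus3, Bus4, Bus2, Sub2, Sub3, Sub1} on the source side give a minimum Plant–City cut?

Yes — it is a minimum cut (capacity 10).

Given cut capacity: 5 + 5 = 10.
Augment Plant→Bus1→Bus4→Sub3→City: bottleneck 4, flow now 4.
Augment Plant→Bus1→Bus4→Sub1→City: bottleneck 3, flow now 7.
Augment Plant→Sub4→Bus4→Sub1→City: bottleneck 1, flow now 8.
Augment Plant→Sub4→Bus2→Sub3→City: bottleneck 1, flow now 9.
Augment Plant→Sub4→Bus2→Sub1→City: bottleneck 1, flow now 10.
No augmenting path remains; maximum flow = 10.
Cut capacity 10 equals the max flow, so it is a minimum cut.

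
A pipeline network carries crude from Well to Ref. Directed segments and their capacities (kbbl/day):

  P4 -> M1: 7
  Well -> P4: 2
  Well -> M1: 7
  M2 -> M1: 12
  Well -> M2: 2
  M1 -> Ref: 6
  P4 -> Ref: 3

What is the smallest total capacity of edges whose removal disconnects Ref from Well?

8

Augment Well→P4→Ref: bottleneck 2, flow now 2.
Augment Well→M1→Ref: bottleneck 6, flow now 8.
No augmenting path remains; maximum flow = 8.
By max-flow min-cut, the minimum cut capacity equals the max flow.
In the residual graph, reachable from Well: {Well, M2, M1}.
Min-cut edges: Well→P4 (2), M1→Ref (6); capacity 2 + 6 = 8.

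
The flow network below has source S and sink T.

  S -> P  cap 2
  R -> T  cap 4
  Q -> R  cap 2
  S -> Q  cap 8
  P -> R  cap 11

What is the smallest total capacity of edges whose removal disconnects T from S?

Augment S→P→R→T: bottleneck 2, flow now 2.
Augment S→Q→R→T: bottleneck 2, flow now 4.
No augmenting path remains; maximum flow = 4.
By max-flow min-cut, the minimum cut capacity equals the max flow.
In the residual graph, reachable from S: {S, Q}.
Min-cut edges: S→P (2), Q→R (2); capacity 2 + 2 = 4.

4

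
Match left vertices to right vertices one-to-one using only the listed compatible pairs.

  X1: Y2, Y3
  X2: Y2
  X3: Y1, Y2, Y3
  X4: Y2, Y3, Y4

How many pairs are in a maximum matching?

Unit-capacity flow: source→left, listed edges, right→sink; max matching = max flow.
Augmenting path X1→Y2 (+1); matched 1.
Augmenting path X3→Y1 (+1); matched 2.
Augmenting path X4→Y3 (+1); matched 3.
Augmenting path X2→Y2→X1→Y3→X4→Y4 (+1); matched 4.
No augmenting path remains; maximum matching = 4.
König certificate: {X1, X2, X3, X4} is a vertex cover of size 4 (every listed pair touches it), so no matching can be larger.

4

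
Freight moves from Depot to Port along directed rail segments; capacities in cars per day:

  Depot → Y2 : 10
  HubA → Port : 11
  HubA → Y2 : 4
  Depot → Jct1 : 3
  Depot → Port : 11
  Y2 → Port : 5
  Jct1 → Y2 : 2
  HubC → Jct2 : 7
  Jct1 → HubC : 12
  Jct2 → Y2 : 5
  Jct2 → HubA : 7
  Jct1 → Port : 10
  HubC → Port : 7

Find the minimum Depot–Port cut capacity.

19

Augment Depot→Port: bottleneck 11, flow now 11.
Augment Depot→Jct1→Port: bottleneck 3, flow now 14.
Augment Depot→Y2→Port: bottleneck 5, flow now 19.
No augmenting path remains; maximum flow = 19.
By max-flow min-cut, the minimum cut capacity equals the max flow.
In the residual graph, reachable from Depot: {Depot, Y2}.
Min-cut edges: Depot→Jct1 (3), Depot→Port (11), Y2→Port (5); capacity 3 + 11 + 5 = 19.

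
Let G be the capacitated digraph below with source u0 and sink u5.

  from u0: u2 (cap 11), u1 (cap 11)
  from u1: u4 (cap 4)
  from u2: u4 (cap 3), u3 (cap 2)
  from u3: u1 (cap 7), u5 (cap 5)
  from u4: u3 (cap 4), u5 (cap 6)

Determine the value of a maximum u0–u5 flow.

Augment u0→u1→u4→u5: bottleneck 4, flow now 4.
Augment u0→u2→u3→u5: bottleneck 2, flow now 6.
Augment u0→u2→u4→u5: bottleneck 2, flow now 8.
Augment u0→u2→u4→u3→u5: bottleneck 1, flow now 9.
No augmenting path remains; maximum flow = 9.
In the residual graph, reachable from u0: {u0, u1, u2}.
Min-cut edges: u1→u4 (4), u2→u3 (2), u2→u4 (3); capacity 4 + 2 + 3 = 9.
This cut is saturated, so no flow can exceed 9.

9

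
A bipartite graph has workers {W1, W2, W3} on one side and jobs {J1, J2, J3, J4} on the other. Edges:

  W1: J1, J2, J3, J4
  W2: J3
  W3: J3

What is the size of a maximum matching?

2

Unit-capacity flow: source→left, listed edges, right→sink; max matching = max flow.
Augmenting path W1→J1 (+1); matched 1.
Augmenting path W2→J3 (+1); matched 2.
No augmenting path remains; maximum matching = 2.
König certificate: {W1, J3} is a vertex cover of size 2 (every listed pair touches it), so no matching can be larger.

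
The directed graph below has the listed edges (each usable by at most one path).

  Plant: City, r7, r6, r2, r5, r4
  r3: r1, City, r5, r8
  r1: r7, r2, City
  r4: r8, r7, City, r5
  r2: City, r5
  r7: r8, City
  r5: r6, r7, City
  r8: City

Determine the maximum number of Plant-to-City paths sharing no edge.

5

Assign every edge capacity 1; by Menger, the answer equals the max flow.
Path Plant→City (+1); total 1.
Path Plant→r2→City (+1); total 2.
Path Plant→r4→City (+1); total 3.
Path Plant→r5→City (+1); total 4.
Path Plant→r7→City (+1); total 5.
No residual Plant→City path; max flow = 5.
Certifying cut of size 5: {Plant→City, Plant→r2, Plant→r4, Plant→r5, Plant→r7}.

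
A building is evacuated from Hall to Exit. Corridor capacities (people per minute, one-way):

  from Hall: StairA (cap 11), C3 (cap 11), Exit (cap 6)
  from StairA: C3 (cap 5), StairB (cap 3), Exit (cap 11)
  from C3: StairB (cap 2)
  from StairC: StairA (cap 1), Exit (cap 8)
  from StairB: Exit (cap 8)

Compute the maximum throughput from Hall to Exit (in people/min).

Augment Hall→Exit: bottleneck 6, flow now 6.
Augment Hall→StairA→Exit: bottleneck 11, flow now 17.
Augment Hall→C3→StairB→Exit: bottleneck 2, flow now 19.
No augmenting path remains; maximum flow = 19.
In the residual graph, reachable from Hall: {Hall, C3}.
Min-cut edges: Hall→StairA (11), Hall→Exit (6), C3→StairB (2); capacity 11 + 6 + 2 = 19.
This cut is saturated, so no flow can exceed 19.

19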